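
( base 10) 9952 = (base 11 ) 7528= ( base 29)bo5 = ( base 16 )26E0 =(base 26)EIK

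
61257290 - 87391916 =-26134626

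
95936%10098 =5054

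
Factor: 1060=2^2*5^1*53^1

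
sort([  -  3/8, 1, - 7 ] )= [ - 7, - 3/8, 1 ] 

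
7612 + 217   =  7829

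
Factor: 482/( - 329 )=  - 2^1*7^( - 1)*47^( - 1)*241^1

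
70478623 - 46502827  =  23975796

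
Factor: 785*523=5^1*157^1 * 523^1  =  410555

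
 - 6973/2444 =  -6973/2444 = - 2.85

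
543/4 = 543/4 =135.75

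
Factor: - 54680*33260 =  - 2^5*5^2*1367^1*1663^1 = -1818656800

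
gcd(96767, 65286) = 1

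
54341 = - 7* (-7763 ) 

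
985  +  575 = 1560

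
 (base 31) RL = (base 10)858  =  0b1101011010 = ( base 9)1153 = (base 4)31122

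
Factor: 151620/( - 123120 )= - 133/108=- 2^(  -  2)*3^(-3)*7^1*19^1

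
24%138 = 24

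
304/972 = 76/243 = 0.31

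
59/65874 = 59/65874 = 0.00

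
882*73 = 64386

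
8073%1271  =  447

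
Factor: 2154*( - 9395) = -2^1 * 3^1*5^1*359^1*1879^1  =  -  20236830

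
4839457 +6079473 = 10918930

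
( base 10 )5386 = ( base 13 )25b4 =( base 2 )1010100001010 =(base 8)12412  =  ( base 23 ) a44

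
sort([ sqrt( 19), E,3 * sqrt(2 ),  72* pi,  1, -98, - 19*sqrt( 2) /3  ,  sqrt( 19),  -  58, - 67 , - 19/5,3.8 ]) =[ - 98,- 67, - 58,  -  19*sqrt(2 )/3, - 19/5, 1, E, 3.8,3*sqrt( 2), sqrt(19 ), sqrt(19 ) , 72*pi ]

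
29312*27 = 791424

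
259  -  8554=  - 8295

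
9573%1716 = 993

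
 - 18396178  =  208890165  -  227286343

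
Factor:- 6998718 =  - 2^1*3^1*1166453^1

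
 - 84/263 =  - 84/263 = -  0.32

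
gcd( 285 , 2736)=57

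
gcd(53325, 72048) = 237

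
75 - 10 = 65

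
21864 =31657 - 9793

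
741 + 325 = 1066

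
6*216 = 1296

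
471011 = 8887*53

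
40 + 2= 42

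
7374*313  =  2308062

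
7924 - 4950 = 2974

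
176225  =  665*265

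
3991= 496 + 3495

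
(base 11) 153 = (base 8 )263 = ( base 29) 65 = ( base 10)179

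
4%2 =0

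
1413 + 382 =1795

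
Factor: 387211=11^1*35201^1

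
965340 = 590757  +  374583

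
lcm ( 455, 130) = 910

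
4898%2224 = 450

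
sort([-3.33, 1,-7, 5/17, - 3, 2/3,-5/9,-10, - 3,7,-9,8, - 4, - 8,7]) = [ - 10, -9, - 8,-7,-4, - 3.33, - 3,-3,-5/9,5/17,2/3, 1 , 7,7,8] 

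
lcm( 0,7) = 0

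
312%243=69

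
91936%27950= 8086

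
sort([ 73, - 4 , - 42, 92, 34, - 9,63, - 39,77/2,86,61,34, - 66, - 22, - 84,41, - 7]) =[ - 84, - 66, - 42, - 39, - 22, - 9, - 7, - 4, 34, 34,  77/2,41,  61,63,73, 86,92 ] 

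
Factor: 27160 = 2^3*5^1 *7^1*97^1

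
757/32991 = 757/32991 = 0.02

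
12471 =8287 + 4184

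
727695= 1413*515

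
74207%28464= 17279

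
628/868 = 157/217 = 0.72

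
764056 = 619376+144680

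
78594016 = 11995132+66598884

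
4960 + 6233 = 11193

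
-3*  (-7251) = 21753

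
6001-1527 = 4474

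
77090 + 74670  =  151760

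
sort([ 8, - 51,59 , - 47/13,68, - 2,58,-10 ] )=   [ - 51,- 10, - 47/13, - 2, 8,58,59,68]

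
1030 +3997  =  5027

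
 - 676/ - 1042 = 338/521= 0.65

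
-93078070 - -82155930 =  - 10922140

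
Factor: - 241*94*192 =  - 2^7*3^1  *  47^1*241^1  =  -4349568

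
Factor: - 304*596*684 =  - 123929856 = -2^8*3^2*19^2*149^1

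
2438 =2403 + 35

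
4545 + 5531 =10076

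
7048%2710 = 1628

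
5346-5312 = 34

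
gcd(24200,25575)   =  275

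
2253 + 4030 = 6283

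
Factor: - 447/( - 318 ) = 149/106 = 2^( - 1 )*53^(-1)*149^1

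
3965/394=3965/394 = 10.06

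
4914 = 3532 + 1382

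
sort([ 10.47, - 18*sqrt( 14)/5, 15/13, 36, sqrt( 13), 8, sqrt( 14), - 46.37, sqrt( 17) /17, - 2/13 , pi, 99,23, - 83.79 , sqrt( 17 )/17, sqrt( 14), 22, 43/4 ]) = [  -  83.79, -46.37,- 18*sqrt( 14)/5, - 2/13, sqrt(17)/17 , sqrt( 17)/17, 15/13, pi, sqrt( 13) , sqrt( 14 ),sqrt( 14 ),  8, 10.47 , 43/4, 22, 23,36,99 ]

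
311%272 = 39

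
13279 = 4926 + 8353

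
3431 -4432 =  - 1001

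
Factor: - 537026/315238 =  - 431/253 = -  11^(-1)*23^( - 1 )*431^1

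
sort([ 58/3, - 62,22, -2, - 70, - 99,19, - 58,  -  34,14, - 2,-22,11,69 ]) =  [ - 99, - 70 , - 62, - 58, -34,  -  22,- 2, - 2,11, 14,19,  58/3, 22,  69 ]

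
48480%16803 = 14874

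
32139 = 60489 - 28350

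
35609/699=35609/699 = 50.94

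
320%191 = 129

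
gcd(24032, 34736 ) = 16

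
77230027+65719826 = 142949853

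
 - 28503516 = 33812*( - 843)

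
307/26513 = 307/26513 = 0.01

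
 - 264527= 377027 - 641554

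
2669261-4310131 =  - 1640870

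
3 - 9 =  - 6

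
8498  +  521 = 9019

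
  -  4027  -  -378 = -3649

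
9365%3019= 308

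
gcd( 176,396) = 44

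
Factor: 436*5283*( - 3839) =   -  8842706532 = - 2^2*3^2*11^1*109^1*349^1*587^1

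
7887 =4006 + 3881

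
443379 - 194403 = 248976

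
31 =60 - 29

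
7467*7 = 52269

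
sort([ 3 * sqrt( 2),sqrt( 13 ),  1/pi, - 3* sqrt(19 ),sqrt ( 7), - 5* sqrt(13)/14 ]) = [ - 3*sqrt( 19) ,  -  5*sqrt(13) /14,1/pi , sqrt( 7 ),sqrt( 13),3 * sqrt( 2 )]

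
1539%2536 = 1539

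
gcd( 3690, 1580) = 10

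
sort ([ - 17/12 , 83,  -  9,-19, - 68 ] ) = [ - 68,  -  19, -9, - 17/12, 83]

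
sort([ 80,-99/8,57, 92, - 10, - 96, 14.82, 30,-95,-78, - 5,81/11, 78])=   [ - 96, - 95,  -  78, - 99/8, - 10, -5, 81/11, 14.82, 30, 57, 78, 80, 92]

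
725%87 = 29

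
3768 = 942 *4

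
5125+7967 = 13092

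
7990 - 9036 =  - 1046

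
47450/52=912 + 1/2 = 912.50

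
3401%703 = 589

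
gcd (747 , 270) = 9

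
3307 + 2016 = 5323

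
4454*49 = 218246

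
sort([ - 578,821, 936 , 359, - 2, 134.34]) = [-578, - 2,134.34, 359,821, 936] 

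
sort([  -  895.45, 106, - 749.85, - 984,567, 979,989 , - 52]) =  [- 984, - 895.45, - 749.85, - 52, 106,567,979,  989 ]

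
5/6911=5/6911 = 0.00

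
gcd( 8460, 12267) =423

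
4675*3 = 14025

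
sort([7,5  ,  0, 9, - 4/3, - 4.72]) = [- 4.72, -4/3,0, 5, 7,9]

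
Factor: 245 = 5^1*7^2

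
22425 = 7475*3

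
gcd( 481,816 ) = 1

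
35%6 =5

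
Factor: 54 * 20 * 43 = 46440 = 2^3*3^3 * 5^1*43^1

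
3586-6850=-3264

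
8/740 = 2/185= 0.01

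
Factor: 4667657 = 53^1 * 88069^1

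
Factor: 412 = 2^2*103^1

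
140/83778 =70/41889 = 0.00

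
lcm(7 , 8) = 56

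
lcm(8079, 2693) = 8079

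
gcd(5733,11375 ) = 91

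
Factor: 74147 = 53^1*1399^1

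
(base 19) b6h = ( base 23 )7H8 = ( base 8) 10006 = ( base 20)a52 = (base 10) 4102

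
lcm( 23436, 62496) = 187488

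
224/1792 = 1/8 = 0.12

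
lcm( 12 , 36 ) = 36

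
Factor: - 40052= - 2^2*17^1*19^1*31^1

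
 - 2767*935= -2587145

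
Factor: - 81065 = -5^1*31^1 * 523^1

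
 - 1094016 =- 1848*592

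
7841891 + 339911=8181802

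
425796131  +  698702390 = 1124498521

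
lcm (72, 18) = 72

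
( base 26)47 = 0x6f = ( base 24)4F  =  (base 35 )36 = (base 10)111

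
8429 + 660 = 9089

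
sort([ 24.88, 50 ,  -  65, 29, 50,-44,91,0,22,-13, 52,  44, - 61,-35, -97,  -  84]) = [-97,-84,-65,-61, - 44, - 35,-13,0, 22, 24.88 , 29, 44,50, 50, 52 , 91]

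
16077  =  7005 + 9072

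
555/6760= 111/1352= 0.08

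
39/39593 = 39/39593=0.00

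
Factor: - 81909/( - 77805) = 479/455=5^( - 1 )*7^(  -  1)*13^( - 1)*479^1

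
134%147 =134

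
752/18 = 376/9 = 41.78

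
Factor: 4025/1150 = 7/2 = 2^( - 1)*7^1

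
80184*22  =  1764048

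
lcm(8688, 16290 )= 130320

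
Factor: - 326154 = -2^1*3^1*19^1*2861^1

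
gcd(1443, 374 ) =1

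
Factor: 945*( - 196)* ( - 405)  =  2^2*3^7*5^2*7^3 = 75014100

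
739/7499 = 739/7499 =0.10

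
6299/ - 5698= - 2+5097/5698 = - 1.11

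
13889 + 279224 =293113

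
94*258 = 24252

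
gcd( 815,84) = 1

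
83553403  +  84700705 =168254108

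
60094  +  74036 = 134130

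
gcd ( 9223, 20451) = 401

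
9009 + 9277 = 18286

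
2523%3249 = 2523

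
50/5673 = 50/5673  =  0.01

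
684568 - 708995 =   -  24427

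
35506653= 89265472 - 53758819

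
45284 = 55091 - 9807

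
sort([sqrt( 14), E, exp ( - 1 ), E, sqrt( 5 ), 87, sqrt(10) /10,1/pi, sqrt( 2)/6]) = [sqrt(2) /6, sqrt(10)/10,1/pi, exp( - 1 ), sqrt(5 ),E, E,sqrt(14),87 ]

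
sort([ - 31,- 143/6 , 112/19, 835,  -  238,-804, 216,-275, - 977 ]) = [  -  977, -804, - 275, - 238, - 31,  -  143/6, 112/19,216,835 ] 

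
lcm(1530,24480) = 24480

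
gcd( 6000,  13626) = 6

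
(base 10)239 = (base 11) 1a8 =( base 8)357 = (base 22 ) aj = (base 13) 155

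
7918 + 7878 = 15796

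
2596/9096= 649/2274 = 0.29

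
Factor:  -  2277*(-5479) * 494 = 2^1*3^2*11^1*13^1 * 19^1*23^1*5479^1= 6162987402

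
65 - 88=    -23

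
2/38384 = 1/19192 = 0.00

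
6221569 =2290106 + 3931463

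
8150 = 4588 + 3562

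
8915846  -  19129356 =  - 10213510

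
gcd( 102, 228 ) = 6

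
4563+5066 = 9629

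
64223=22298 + 41925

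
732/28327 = 732/28327 = 0.03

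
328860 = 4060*81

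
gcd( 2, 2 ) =2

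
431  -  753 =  - 322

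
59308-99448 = -40140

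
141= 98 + 43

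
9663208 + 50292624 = 59955832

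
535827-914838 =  - 379011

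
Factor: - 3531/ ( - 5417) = 3^1*11^1*107^1*5417^(-1)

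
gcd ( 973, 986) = 1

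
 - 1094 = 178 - 1272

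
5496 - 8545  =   - 3049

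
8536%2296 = 1648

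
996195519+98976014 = 1095171533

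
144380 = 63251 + 81129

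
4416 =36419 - 32003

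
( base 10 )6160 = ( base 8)14020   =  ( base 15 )1C5A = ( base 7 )23650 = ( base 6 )44304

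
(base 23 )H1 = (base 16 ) 188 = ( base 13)242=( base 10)392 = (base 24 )g8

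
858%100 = 58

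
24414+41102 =65516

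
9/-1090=-1  +  1081/1090  =  - 0.01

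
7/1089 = 7/1089  =  0.01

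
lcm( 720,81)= 6480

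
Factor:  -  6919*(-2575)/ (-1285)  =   - 3563285/257 = -5^1*11^1*17^1 * 37^1*103^1*257^( - 1)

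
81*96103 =7784343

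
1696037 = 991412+704625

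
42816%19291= 4234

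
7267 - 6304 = 963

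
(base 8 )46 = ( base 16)26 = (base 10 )38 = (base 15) 28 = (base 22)1G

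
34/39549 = 34/39549 = 0.00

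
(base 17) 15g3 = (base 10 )6633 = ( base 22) DFB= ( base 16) 19E9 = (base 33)630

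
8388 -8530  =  -142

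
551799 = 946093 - 394294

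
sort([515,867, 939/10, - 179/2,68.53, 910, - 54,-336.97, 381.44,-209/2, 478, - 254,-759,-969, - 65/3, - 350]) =[ -969, - 759,-350, - 336.97 , - 254, -209/2,  -  179/2,-54,-65/3,  68.53,939/10,  381.44,478, 515,867, 910 ]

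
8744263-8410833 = 333430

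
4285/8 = 535  +  5/8 = 535.62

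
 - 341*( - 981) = 334521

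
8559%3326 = 1907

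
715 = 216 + 499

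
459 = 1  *459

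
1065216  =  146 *7296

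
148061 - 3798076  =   - 3650015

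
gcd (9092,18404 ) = 4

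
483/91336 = 69/13048   =  0.01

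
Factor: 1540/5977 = 2^2 * 5^1*7^1*11^1 * 43^(-1)*139^(-1)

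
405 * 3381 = 1369305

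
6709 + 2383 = 9092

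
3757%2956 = 801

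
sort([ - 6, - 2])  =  [ - 6, - 2]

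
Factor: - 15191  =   - 11^1*1381^1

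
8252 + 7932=16184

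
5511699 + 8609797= 14121496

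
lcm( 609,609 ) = 609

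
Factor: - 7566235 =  - 5^1 *109^1*13883^1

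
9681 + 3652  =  13333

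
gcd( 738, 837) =9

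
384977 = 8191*47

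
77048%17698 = 6256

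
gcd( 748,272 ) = 68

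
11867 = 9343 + 2524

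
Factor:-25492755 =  - 3^1*5^1*1699517^1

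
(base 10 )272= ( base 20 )DC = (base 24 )B8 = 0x110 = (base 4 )10100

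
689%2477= 689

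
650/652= 325/326 = 1.00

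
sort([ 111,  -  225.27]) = [ - 225.27,  111]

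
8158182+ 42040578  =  50198760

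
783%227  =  102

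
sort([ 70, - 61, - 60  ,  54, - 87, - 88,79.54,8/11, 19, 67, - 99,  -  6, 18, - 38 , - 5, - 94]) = [ - 99, -94, - 88 , - 87, - 61, - 60 , - 38, - 6,-5, 8/11,18,  19, 54, 67, 70,  79.54 ] 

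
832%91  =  13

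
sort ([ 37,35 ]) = [35, 37] 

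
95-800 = - 705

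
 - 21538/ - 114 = 10769/57  =  188.93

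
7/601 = 7/601=0.01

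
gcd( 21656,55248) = 8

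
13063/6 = 13063/6 =2177.17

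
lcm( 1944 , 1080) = 9720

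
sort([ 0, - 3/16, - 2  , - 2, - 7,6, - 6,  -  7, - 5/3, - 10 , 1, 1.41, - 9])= [ - 10,-9, - 7, - 7, - 6, - 2, - 2, - 5/3, - 3/16, 0,1,1.41, 6 ] 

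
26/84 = 13/42 =0.31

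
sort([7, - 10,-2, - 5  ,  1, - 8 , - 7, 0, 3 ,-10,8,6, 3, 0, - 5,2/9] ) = [ - 10, - 10,-8 ,  -  7,-5,-5, - 2 , 0,0 , 2/9, 1 , 3,3, 6, 7,8]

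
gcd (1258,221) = 17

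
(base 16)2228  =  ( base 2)10001000101000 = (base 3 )102222212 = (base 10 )8744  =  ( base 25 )DOJ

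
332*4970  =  1650040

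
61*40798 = 2488678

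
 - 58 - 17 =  - 75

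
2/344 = 1/172 = 0.01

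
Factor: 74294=2^1*11^2*307^1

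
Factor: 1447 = 1447^1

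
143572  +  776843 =920415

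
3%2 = 1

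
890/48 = 445/24 = 18.54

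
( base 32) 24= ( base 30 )28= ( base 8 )104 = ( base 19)3B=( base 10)68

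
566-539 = 27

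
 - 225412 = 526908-752320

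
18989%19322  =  18989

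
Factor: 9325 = 5^2* 373^1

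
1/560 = 1/560 = 0.00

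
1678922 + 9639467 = 11318389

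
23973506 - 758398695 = -734425189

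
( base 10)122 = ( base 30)42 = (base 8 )172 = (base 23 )57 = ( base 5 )442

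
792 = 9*88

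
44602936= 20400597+24202339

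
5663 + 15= 5678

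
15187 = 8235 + 6952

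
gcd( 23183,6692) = 239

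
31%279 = 31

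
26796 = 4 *6699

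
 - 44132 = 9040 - 53172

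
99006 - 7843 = 91163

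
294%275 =19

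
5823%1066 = 493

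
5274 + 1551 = 6825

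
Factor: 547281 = 3^2*7^2*17^1*73^1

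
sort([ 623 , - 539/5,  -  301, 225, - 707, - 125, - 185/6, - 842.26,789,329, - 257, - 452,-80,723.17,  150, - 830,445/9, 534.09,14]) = [-842.26 , - 830, - 707,  -  452, - 301, - 257, - 125, - 539/5,  -  80, - 185/6,14,445/9, 150,  225 , 329,534.09,623,  723.17, 789]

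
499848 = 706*708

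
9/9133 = 9/9133 = 0.00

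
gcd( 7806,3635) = 1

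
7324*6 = 43944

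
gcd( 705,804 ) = 3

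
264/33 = 8 = 8.00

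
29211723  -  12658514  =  16553209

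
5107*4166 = 21275762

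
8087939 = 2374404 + 5713535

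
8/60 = 2/15 = 0.13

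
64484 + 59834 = 124318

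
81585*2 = 163170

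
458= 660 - 202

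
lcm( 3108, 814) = 34188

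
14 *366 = 5124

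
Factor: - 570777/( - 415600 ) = 2^(-4 )*3^1 * 5^( - 2)*61^1*1039^( - 1)*3119^1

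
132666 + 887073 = 1019739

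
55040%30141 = 24899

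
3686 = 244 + 3442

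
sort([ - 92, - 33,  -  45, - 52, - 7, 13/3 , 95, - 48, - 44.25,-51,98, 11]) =[ - 92, - 52, - 51, - 48, - 45, - 44.25, - 33, - 7,13/3,11,95,98 ]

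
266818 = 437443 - 170625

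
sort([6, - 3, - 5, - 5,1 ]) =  [ - 5, - 5, - 3,1,6] 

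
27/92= 27/92 = 0.29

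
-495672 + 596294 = 100622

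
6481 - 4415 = 2066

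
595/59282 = 595/59282= 0.01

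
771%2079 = 771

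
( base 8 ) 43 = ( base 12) 2b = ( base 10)35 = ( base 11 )32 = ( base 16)23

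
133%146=133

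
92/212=23/53 = 0.43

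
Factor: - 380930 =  - 2^1*5^1 * 11^1* 3463^1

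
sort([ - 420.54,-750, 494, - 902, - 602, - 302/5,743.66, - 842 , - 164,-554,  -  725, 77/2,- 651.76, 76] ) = [  -  902, - 842, - 750, - 725, - 651.76, - 602, - 554,-420.54,- 164, - 302/5, 77/2, 76,  494,743.66] 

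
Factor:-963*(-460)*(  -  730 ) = -323375400=- 2^3*3^2*5^2*23^1*73^1*107^1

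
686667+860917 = 1547584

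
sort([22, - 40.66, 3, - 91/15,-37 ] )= [ -40.66,-37, - 91/15,3,22 ] 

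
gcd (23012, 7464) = 4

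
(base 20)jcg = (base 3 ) 101202222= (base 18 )1648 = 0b1111010110000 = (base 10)7856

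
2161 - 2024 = 137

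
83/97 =83/97 = 0.86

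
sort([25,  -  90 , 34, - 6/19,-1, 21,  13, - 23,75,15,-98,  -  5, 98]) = [ - 98 , - 90,  -  23,-5,  -  1 , - 6/19,13,15,21,  25,  34,  75,  98]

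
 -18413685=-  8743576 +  -9670109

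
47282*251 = 11867782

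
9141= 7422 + 1719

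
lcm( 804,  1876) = 5628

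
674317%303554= 67209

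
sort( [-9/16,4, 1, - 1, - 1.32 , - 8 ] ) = [ - 8, - 1.32, - 1,-9/16, 1, 4]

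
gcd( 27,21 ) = 3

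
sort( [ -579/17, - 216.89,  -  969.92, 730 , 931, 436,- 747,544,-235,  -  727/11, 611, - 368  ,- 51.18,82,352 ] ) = [ - 969.92, - 747, - 368,  -  235, - 216.89 , - 727/11, - 51.18, - 579/17,82,352,436,544,611, 730,931]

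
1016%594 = 422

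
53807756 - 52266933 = 1540823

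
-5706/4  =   - 1427 + 1/2 = - 1426.50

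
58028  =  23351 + 34677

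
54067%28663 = 25404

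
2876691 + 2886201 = 5762892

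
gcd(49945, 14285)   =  5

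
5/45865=1/9173 = 0.00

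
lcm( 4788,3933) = 110124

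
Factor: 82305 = 3^2*5^1* 31^1 * 59^1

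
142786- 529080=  - 386294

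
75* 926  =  69450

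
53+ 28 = 81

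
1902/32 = 59 + 7/16 =59.44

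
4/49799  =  4/49799 = 0.00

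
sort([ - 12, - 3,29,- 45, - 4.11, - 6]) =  [- 45, - 12,-6, - 4.11, - 3,29]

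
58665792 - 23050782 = 35615010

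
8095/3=8095/3 =2698.33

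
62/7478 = 31/3739 = 0.01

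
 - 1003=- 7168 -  - 6165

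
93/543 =31/181 = 0.17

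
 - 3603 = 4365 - 7968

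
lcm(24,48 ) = 48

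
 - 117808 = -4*29452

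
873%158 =83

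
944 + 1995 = 2939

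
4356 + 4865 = 9221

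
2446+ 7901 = 10347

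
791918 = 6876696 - 6084778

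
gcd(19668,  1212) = 12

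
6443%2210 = 2023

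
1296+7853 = 9149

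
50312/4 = 12578= 12578.00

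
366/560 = 183/280= 0.65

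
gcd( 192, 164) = 4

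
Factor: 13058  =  2^1*6529^1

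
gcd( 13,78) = 13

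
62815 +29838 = 92653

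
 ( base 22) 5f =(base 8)175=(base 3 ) 11122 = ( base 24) 55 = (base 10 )125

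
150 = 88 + 62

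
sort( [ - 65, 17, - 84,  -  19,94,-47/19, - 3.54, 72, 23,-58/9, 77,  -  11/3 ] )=[ - 84, - 65, - 19,-58/9, - 11/3, - 3.54, - 47/19,  17, 23, 72, 77, 94 ] 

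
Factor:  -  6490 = -2^1*5^1*11^1 * 59^1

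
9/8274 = 3/2758 = 0.00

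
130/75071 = 130/75071 =0.00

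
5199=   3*1733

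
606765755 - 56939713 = 549826042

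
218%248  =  218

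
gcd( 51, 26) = 1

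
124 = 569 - 445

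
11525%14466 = 11525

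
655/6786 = 655/6786  =  0.10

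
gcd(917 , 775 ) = 1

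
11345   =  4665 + 6680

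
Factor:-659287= - 199^1*3313^1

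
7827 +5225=13052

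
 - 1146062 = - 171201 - 974861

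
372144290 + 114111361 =486255651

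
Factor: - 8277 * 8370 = -2^1*3^4*5^1*31^2*89^1 = - 69278490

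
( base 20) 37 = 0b1000011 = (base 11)61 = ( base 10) 67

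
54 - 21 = 33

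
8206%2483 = 757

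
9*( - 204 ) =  - 1836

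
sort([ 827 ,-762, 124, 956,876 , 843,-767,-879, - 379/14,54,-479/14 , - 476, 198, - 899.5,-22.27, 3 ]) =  [ - 899.5, - 879, - 767,-762,  -  476,-479/14,- 379/14, - 22.27,3,54,124,  198, 827,843, 876 , 956]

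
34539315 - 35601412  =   - 1062097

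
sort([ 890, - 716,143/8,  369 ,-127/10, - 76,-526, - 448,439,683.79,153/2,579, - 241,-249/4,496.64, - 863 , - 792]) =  [ - 863,-792,  -  716 ,-526, - 448, - 241,  -  76, - 249/4, - 127/10,  143/8,153/2,369 , 439, 496.64, 579,683.79, 890]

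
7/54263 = 7/54263 = 0.00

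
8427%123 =63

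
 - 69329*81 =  -5615649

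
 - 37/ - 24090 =37/24090 =0.00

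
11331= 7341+3990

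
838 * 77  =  64526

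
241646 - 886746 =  - 645100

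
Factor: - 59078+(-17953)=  - 3^5*317^1 = -  77031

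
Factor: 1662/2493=2/3 = 2^1*3^(-1 ) 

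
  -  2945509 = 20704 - 2966213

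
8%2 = 0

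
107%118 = 107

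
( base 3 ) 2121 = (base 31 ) 28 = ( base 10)70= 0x46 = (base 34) 22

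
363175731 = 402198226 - 39022495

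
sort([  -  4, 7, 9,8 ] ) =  [ - 4, 7, 8 , 9 ] 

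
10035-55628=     -  45593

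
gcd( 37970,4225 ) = 5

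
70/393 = 70/393 = 0.18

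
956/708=239/177 = 1.35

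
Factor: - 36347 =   -  19^1*1913^1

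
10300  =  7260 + 3040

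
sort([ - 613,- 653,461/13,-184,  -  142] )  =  [ - 653, - 613 ,-184, - 142, 461/13 ] 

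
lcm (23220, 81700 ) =2205900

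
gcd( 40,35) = 5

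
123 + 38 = 161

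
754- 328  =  426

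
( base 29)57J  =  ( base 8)10513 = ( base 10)4427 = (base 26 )6E7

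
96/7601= 96/7601 = 0.01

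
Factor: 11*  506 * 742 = 2^2*7^1*11^2*23^1*53^1 = 4129972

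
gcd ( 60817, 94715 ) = 997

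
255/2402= 255/2402 = 0.11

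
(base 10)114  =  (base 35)39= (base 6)310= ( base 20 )5e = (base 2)1110010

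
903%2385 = 903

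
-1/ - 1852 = 1/1852 = 0.00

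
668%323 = 22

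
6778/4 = 1694 + 1/2 = 1694.50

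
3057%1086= 885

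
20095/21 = 956 + 19/21=956.90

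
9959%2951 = 1106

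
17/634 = 17/634  =  0.03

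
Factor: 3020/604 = 5 = 5^1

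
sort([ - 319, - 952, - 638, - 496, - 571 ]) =[-952, - 638,-571,-496, - 319 ] 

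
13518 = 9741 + 3777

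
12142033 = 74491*163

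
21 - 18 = 3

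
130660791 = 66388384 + 64272407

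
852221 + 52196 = 904417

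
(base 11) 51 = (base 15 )3B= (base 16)38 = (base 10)56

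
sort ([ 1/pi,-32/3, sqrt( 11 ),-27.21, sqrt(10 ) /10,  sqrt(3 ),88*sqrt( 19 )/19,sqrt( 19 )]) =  [  -  27.21, - 32/3,sqrt( 10) /10, 1/pi,sqrt (3) , sqrt( 11),sqrt(19) , 88 * sqrt(19 )/19 ] 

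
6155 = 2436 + 3719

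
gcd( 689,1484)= 53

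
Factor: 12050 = 2^1*5^2*241^1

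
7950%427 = 264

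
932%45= 32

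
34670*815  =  28256050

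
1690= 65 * 26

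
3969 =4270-301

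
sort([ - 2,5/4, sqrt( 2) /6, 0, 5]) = [-2, 0, sqrt( 2)/6, 5/4, 5 ] 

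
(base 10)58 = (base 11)53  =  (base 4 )322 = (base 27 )24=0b111010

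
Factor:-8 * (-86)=688 = 2^4 * 43^1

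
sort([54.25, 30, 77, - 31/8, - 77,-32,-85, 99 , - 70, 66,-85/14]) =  [-85, - 77, - 70, - 32,-85/14, - 31/8, 30, 54.25,66,  77, 99]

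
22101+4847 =26948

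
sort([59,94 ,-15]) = [  -  15, 59,94] 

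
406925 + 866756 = 1273681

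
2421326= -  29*(-83494 )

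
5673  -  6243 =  - 570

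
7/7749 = 1/1107 = 0.00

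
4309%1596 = 1117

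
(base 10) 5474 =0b1010101100010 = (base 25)8IO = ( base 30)62e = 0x1562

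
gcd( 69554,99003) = 1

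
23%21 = 2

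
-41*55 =-2255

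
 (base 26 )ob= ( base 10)635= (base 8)1173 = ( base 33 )J8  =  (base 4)21323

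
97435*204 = 19876740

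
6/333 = 2/111 = 0.02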